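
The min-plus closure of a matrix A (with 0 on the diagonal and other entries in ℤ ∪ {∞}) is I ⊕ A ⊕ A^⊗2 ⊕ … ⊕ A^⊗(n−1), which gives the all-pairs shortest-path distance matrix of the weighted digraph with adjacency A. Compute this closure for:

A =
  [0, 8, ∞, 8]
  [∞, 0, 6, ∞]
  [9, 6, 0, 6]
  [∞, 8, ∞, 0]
Closure =
  [0, 8, 14, 8]
  [15, 0, 6, 12]
  [9, 6, 0, 6]
  [23, 8, 14, 0]

This is the Floyd-Warshall all-pairs shortest-path computation. For each intermediate vertex k = 0, 1, …, 3, update dist[i][j] ← min(dist[i][j], dist[i][k] + dist[k][j]). The final matrix gives, for each (i, j), the minimum total weight of any directed path from i to j (possibly empty when i = j).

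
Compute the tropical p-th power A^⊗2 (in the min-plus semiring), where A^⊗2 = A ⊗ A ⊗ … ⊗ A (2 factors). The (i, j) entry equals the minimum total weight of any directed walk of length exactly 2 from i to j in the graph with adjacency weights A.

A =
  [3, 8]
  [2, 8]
A^⊗2 =
  [6, 11]
  [5, 10]

Each entry (A^⊗2)_ij equals the minimum over all length-2 walks i = v_0 → v_1 → … → v_2 = j of Σ_t A[v_t][v_{t+1}]. For example, for (i, j) = (0, 1) we minimise over 2 possible intermediate vertex sequences; the minimum is 11, attained along the walk 0 → 0 → 1.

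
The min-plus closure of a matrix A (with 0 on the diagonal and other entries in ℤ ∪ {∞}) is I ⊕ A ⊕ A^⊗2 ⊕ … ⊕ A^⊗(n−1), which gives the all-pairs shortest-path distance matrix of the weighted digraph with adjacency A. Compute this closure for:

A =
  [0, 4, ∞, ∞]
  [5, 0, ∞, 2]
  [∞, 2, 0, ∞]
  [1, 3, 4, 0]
Closure =
  [0, 4, 10, 6]
  [3, 0, 6, 2]
  [5, 2, 0, 4]
  [1, 3, 4, 0]

This is the Floyd-Warshall all-pairs shortest-path computation. For each intermediate vertex k = 0, 1, …, 3, update dist[i][j] ← min(dist[i][j], dist[i][k] + dist[k][j]). The final matrix gives, for each (i, j), the minimum total weight of any directed path from i to j (possibly empty when i = j).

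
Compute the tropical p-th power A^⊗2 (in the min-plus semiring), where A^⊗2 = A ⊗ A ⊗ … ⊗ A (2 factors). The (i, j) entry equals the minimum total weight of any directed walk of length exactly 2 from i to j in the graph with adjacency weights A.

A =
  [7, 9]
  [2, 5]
A^⊗2 =
  [11, 14]
  [7, 10]

Each entry (A^⊗2)_ij equals the minimum over all length-2 walks i = v_0 → v_1 → … → v_2 = j of Σ_t A[v_t][v_{t+1}]. For example, for (i, j) = (0, 1) we minimise over 2 possible intermediate vertex sequences; the minimum is 14, attained along the walk 0 → 1 → 1.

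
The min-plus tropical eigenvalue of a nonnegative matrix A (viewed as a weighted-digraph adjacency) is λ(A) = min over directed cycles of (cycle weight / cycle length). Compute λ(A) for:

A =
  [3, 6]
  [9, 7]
λ(A) = 3

Enumerate directed cycles and compute their means (weight / length). Sample:
  cycle 0 → 0: weight = 3, length = 1, mean = 3/1 ≈ 3.000
  cycle 1 → 1: weight = 7, length = 1, mean = 7/1 ≈ 7.000
  cycle 0 → 1 → 0: weight = 15, length = 2, mean = 15/2 ≈ 7.500
  cycle 1 → 0 → 1: weight = 15, length = 2, mean = 15/2 ≈ 7.500
Minimum mean = 3.000, attained e.g. along the cycle 0 → 0 with weight 3 and length 1. So λ(A) = 3/1 = 3.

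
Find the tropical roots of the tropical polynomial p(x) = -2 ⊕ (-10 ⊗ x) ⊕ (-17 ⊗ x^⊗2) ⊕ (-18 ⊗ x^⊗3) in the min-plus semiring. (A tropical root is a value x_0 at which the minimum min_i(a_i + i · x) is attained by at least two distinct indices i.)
Roots: {1, 7, 8}

Each tropical root is a break point of the lower envelope of the lines y = a_i + i · x (there are 4 lines, with slopes 0, 1, ..., 3). Only the lines that attain the minimum somewhere contribute to roots; other lines are dominated. Here the surviving (envelope) indices are i = 3, i = 2, i = 1, i = 0.
Intersections between consecutive envelope lines give the roots: for adjacent envelope indices i < j the intersection is x = (a_i − a_j) / (j − i). Reading off the sorted break points: {1, 7, 8}.
Verification: at each break x_0, at least two indices attain the minimum of min_i(a_i + i · x_0).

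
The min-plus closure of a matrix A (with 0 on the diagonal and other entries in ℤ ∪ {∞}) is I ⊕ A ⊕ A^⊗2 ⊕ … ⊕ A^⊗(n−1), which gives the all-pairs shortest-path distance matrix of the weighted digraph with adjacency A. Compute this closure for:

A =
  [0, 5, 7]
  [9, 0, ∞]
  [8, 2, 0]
Closure =
  [0, 5, 7]
  [9, 0, 16]
  [8, 2, 0]

This is the Floyd-Warshall all-pairs shortest-path computation. For each intermediate vertex k = 0, 1, …, 2, update dist[i][j] ← min(dist[i][j], dist[i][k] + dist[k][j]). The final matrix gives, for each (i, j), the minimum total weight of any directed path from i to j (possibly empty when i = j).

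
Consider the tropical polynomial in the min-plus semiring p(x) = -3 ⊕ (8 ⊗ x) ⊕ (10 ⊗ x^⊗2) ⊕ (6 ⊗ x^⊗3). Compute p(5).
p(5) = -3

A tropical monomial a ⊗ x^⊗i evaluates to a + i · x. Evaluating each term at x = 5:
  Term 0 contributes -3 + 0 · 5 = -3
  Term 1 contributes 8 + 1 · 5 = 13
  Term 2 contributes 10 + 2 · 5 = 20
  Term 3 contributes 6 + 3 · 5 = 21
p(5) = ⊕ of these = min[-3, 13, 20, 21] = -3.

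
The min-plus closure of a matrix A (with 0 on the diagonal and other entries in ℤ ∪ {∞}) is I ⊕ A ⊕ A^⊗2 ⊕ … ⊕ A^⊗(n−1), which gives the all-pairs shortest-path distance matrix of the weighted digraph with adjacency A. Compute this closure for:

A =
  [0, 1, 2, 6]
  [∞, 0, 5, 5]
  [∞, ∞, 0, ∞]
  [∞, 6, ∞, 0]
Closure =
  [0, 1, 2, 6]
  [∞, 0, 5, 5]
  [∞, ∞, 0, ∞]
  [∞, 6, 11, 0]

This is the Floyd-Warshall all-pairs shortest-path computation. For each intermediate vertex k = 0, 1, …, 3, update dist[i][j] ← min(dist[i][j], dist[i][k] + dist[k][j]). The final matrix gives, for each (i, j), the minimum total weight of any directed path from i to j (possibly empty when i = j).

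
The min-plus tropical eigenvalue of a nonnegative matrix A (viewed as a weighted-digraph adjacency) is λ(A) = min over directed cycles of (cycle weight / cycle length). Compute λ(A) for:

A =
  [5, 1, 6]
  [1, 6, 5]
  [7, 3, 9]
λ(A) = 1

Enumerate directed cycles and compute their means (weight / length). Sample:
  cycle 0 → 0: weight = 5, length = 1, mean = 5/1 ≈ 5.000
  cycle 1 → 1: weight = 6, length = 1, mean = 6/1 ≈ 6.000
  cycle 2 → 2: weight = 9, length = 1, mean = 9/1 ≈ 9.000
  cycle 0 → 1 → 0: weight = 2, length = 2, mean = 2/2 ≈ 1.000
  cycle 0 → 2 → 0: weight = 13, length = 2, mean = 13/2 ≈ 6.500
  cycle 1 → 0 → 1: weight = 2, length = 2, mean = 2/2 ≈ 1.000
Minimum mean = 1.000, attained e.g. along the cycle 0 → 1 → 0 with weight 2 and length 2. So λ(A) = 2/2 = 1.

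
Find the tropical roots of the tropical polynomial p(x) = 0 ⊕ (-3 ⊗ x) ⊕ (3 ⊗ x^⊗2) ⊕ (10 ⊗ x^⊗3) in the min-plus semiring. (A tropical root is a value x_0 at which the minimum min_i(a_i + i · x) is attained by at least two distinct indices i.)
Roots: {-7, -6, 3}

Each tropical root is a break point of the lower envelope of the lines y = a_i + i · x (there are 4 lines, with slopes 0, 1, ..., 3). Only the lines that attain the minimum somewhere contribute to roots; other lines are dominated. Here the surviving (envelope) indices are i = 3, i = 2, i = 1, i = 0.
Intersections between consecutive envelope lines give the roots: for adjacent envelope indices i < j the intersection is x = (a_i − a_j) / (j − i). Reading off the sorted break points: {-7, -6, 3}.
Verification: at each break x_0, at least two indices attain the minimum of min_i(a_i + i · x_0).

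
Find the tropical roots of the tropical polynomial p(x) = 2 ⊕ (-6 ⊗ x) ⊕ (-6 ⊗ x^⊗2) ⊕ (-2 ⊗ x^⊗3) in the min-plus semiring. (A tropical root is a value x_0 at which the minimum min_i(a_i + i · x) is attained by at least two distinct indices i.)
Roots: {-4, 0, 8}

Each tropical root is a break point of the lower envelope of the lines y = a_i + i · x (there are 4 lines, with slopes 0, 1, ..., 3). Only the lines that attain the minimum somewhere contribute to roots; other lines are dominated. Here the surviving (envelope) indices are i = 3, i = 2, i = 1, i = 0.
Intersections between consecutive envelope lines give the roots: for adjacent envelope indices i < j the intersection is x = (a_i − a_j) / (j − i). Reading off the sorted break points: {-4, 0, 8}.
Verification: at each break x_0, at least two indices attain the minimum of min_i(a_i + i · x_0).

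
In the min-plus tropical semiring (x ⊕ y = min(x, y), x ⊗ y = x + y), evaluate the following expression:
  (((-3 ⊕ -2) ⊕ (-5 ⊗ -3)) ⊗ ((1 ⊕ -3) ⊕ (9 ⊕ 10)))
(((-3 ⊕ -2) ⊕ (-5 ⊗ -3)) ⊗ ((1 ⊕ -3) ⊕ (9 ⊕ 10))) = -11

Expand innermost to outermost. Recall ⊕ takes the minimum of its arguments and ⊗ takes their sum. Working out the expression (((-3 ⊕ -2) ⊕ (-5 ⊗ -3)) ⊗ ((1 ⊕ -3) ⊕ (9 ⊕ 10))) gives -11.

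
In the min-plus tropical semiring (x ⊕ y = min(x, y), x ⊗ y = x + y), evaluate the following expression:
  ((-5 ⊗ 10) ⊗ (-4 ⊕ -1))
((-5 ⊗ 10) ⊗ (-4 ⊕ -1)) = 1

Expand innermost to outermost. Recall ⊕ takes the minimum of its arguments and ⊗ takes their sum. Working out the expression ((-5 ⊗ 10) ⊗ (-4 ⊕ -1)) gives 1.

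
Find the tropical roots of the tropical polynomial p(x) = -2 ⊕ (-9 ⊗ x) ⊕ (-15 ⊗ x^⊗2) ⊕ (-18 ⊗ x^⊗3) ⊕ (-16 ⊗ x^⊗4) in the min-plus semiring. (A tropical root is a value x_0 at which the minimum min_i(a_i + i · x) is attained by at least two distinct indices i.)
Roots: {-2, 3, 6, 7}

Each tropical root is a break point of the lower envelope of the lines y = a_i + i · x (there are 5 lines, with slopes 0, 1, ..., 4). Only the lines that attain the minimum somewhere contribute to roots; other lines are dominated. Here the surviving (envelope) indices are i = 4, i = 3, i = 2, i = 1, i = 0.
Intersections between consecutive envelope lines give the roots: for adjacent envelope indices i < j the intersection is x = (a_i − a_j) / (j − i). Reading off the sorted break points: {-2, 3, 6, 7}.
Verification: at each break x_0, at least two indices attain the minimum of min_i(a_i + i · x_0).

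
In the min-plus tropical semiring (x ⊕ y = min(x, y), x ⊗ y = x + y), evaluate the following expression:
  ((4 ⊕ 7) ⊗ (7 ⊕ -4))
((4 ⊕ 7) ⊗ (7 ⊕ -4)) = 0

Expand innermost to outermost. Recall ⊕ takes the minimum of its arguments and ⊗ takes their sum. Working out the expression ((4 ⊕ 7) ⊗ (7 ⊕ -4)) gives 0.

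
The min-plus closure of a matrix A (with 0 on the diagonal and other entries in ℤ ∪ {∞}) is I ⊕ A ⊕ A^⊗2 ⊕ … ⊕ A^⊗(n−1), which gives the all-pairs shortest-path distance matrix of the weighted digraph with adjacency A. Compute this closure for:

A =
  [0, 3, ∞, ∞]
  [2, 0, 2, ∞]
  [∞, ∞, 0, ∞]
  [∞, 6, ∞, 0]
Closure =
  [0, 3, 5, ∞]
  [2, 0, 2, ∞]
  [∞, ∞, 0, ∞]
  [8, 6, 8, 0]

This is the Floyd-Warshall all-pairs shortest-path computation. For each intermediate vertex k = 0, 1, …, 3, update dist[i][j] ← min(dist[i][j], dist[i][k] + dist[k][j]). The final matrix gives, for each (i, j), the minimum total weight of any directed path from i to j (possibly empty when i = j).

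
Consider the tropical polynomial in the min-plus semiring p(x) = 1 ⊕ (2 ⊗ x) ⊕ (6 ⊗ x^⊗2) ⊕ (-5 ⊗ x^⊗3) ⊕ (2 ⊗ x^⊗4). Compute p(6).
p(6) = 1

A tropical monomial a ⊗ x^⊗i evaluates to a + i · x. Evaluating each term at x = 6:
  Term 0 contributes 1 + 0 · 6 = 1
  Term 1 contributes 2 + 1 · 6 = 8
  Term 2 contributes 6 + 2 · 6 = 18
  Term 3 contributes -5 + 3 · 6 = 13
  Term 4 contributes 2 + 4 · 6 = 26
p(6) = ⊕ of these = min[1, 8, 18, 13, 26] = 1.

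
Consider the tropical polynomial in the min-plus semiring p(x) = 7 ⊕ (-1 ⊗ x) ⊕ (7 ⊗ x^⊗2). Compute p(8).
p(8) = 7

A tropical monomial a ⊗ x^⊗i evaluates to a + i · x. Evaluating each term at x = 8:
  Term 0 contributes 7 + 0 · 8 = 7
  Term 1 contributes -1 + 1 · 8 = 7
  Term 2 contributes 7 + 2 · 8 = 23
p(8) = ⊕ of these = min[7, 7, 23] = 7.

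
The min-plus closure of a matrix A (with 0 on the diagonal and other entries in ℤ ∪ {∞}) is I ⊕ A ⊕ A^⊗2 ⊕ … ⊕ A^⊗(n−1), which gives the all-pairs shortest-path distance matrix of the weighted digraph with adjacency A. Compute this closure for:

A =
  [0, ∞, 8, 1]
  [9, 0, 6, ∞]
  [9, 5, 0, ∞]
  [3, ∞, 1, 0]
Closure =
  [0, 7, 2, 1]
  [9, 0, 6, 10]
  [9, 5, 0, 10]
  [3, 6, 1, 0]

This is the Floyd-Warshall all-pairs shortest-path computation. For each intermediate vertex k = 0, 1, …, 3, update dist[i][j] ← min(dist[i][j], dist[i][k] + dist[k][j]). The final matrix gives, for each (i, j), the minimum total weight of any directed path from i to j (possibly empty when i = j).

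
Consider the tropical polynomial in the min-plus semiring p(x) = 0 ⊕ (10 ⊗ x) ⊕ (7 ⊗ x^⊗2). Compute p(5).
p(5) = 0

A tropical monomial a ⊗ x^⊗i evaluates to a + i · x. Evaluating each term at x = 5:
  Term 0 contributes 0 + 0 · 5 = 0
  Term 1 contributes 10 + 1 · 5 = 15
  Term 2 contributes 7 + 2 · 5 = 17
p(5) = ⊕ of these = min[0, 15, 17] = 0.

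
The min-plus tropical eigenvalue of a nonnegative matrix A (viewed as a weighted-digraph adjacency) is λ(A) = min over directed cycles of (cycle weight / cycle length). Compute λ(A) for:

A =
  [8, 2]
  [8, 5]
λ(A) = 5

Enumerate directed cycles and compute their means (weight / length). Sample:
  cycle 0 → 0: weight = 8, length = 1, mean = 8/1 ≈ 8.000
  cycle 1 → 1: weight = 5, length = 1, mean = 5/1 ≈ 5.000
  cycle 0 → 1 → 0: weight = 10, length = 2, mean = 10/2 ≈ 5.000
  cycle 1 → 0 → 1: weight = 10, length = 2, mean = 10/2 ≈ 5.000
Minimum mean = 5.000, attained e.g. along the cycle 1 → 1 with weight 5 and length 1. So λ(A) = 5/1 = 5.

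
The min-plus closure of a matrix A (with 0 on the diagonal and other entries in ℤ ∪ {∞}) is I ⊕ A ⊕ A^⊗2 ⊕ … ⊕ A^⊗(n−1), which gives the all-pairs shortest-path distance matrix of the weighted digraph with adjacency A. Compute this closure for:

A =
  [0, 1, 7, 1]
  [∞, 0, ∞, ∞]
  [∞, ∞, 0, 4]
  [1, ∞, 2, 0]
Closure =
  [0, 1, 3, 1]
  [∞, 0, ∞, ∞]
  [5, 6, 0, 4]
  [1, 2, 2, 0]

This is the Floyd-Warshall all-pairs shortest-path computation. For each intermediate vertex k = 0, 1, …, 3, update dist[i][j] ← min(dist[i][j], dist[i][k] + dist[k][j]). The final matrix gives, for each (i, j), the minimum total weight of any directed path from i to j (possibly empty when i = j).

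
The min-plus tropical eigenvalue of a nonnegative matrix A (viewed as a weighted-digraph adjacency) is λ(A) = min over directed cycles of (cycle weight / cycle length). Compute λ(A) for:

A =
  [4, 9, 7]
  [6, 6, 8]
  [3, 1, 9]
λ(A) = 4

Enumerate directed cycles and compute their means (weight / length). Sample:
  cycle 0 → 0: weight = 4, length = 1, mean = 4/1 ≈ 4.000
  cycle 1 → 1: weight = 6, length = 1, mean = 6/1 ≈ 6.000
  cycle 2 → 2: weight = 9, length = 1, mean = 9/1 ≈ 9.000
  cycle 0 → 1 → 0: weight = 15, length = 2, mean = 15/2 ≈ 7.500
  cycle 0 → 2 → 0: weight = 10, length = 2, mean = 10/2 ≈ 5.000
  cycle 1 → 0 → 1: weight = 15, length = 2, mean = 15/2 ≈ 7.500
Minimum mean = 4.000, attained e.g. along the cycle 0 → 0 with weight 4 and length 1. So λ(A) = 4/1 = 4.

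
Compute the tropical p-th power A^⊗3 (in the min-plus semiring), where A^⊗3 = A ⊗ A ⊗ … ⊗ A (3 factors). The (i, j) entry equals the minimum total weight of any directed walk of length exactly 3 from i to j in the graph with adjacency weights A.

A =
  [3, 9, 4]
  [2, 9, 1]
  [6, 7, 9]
A^⊗3 =
  [9, 14, 10]
  [8, 13, 9]
  [12, 15, 13]

Each entry (A^⊗3)_ij equals the minimum over all length-3 walks i = v_0 → v_1 → … → v_3 = j of Σ_t A[v_t][v_{t+1}]. For example, for (i, j) = (0, 2) we minimise over 9 possible intermediate vertex sequences; the minimum is 10, attained along the walk 0 → 0 → 0 → 2.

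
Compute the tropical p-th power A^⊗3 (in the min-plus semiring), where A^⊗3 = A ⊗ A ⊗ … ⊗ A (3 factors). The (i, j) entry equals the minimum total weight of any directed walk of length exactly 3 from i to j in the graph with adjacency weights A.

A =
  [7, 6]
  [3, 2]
A^⊗3 =
  [11, 10]
  [7, 6]

Each entry (A^⊗3)_ij equals the minimum over all length-3 walks i = v_0 → v_1 → … → v_3 = j of Σ_t A[v_t][v_{t+1}]. For example, for (i, j) = (0, 1) we minimise over 4 possible intermediate vertex sequences; the minimum is 10, attained along the walk 0 → 1 → 1 → 1.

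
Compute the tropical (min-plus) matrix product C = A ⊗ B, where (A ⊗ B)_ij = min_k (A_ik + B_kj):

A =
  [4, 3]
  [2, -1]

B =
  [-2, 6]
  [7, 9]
A ⊗ B =
  [2, 10]
  [0, 8]

Apply the min-plus product entry-by-entry:
  C[0][0] = min over k of (A[0][0] + B[0][0] = 4 + -2 = 2, A[0][1] + B[1][0] = 3 + 7 = 10) = 2 (attained at k = 0)
  C[0][1] = min over k of (A[0][0] + B[0][1] = 4 + 6 = 10, A[0][1] + B[1][1] = 3 + 9 = 12) = 10 (attained at k = 0)
  C[1][0] = min over k of (A[1][0] + B[0][0] = 2 + -2 = 0, A[1][1] + B[1][0] = -1 + 7 = 6) = 0 (attained at k = 0)
  C[1][1] = min over k of (A[1][0] + B[0][1] = 2 + 6 = 8, A[1][1] + B[1][1] = -1 + 9 = 8) = 8 (attained at k = 0)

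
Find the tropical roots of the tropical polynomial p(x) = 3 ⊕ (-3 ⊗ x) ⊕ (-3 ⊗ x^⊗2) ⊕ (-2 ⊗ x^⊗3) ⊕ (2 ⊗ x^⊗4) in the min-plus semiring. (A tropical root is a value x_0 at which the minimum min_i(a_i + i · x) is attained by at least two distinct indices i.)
Roots: {-4, -1, 0, 6}

Each tropical root is a break point of the lower envelope of the lines y = a_i + i · x (there are 5 lines, with slopes 0, 1, ..., 4). Only the lines that attain the minimum somewhere contribute to roots; other lines are dominated. Here the surviving (envelope) indices are i = 4, i = 3, i = 2, i = 1, i = 0.
Intersections between consecutive envelope lines give the roots: for adjacent envelope indices i < j the intersection is x = (a_i − a_j) / (j − i). Reading off the sorted break points: {-4, -1, 0, 6}.
Verification: at each break x_0, at least two indices attain the minimum of min_i(a_i + i · x_0).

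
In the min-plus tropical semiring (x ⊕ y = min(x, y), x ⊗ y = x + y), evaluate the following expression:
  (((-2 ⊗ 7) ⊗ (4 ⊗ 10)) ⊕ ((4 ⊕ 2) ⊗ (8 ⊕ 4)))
(((-2 ⊗ 7) ⊗ (4 ⊗ 10)) ⊕ ((4 ⊕ 2) ⊗ (8 ⊕ 4))) = 6

Expand innermost to outermost. Recall ⊕ takes the minimum of its arguments and ⊗ takes their sum. Working out the expression (((-2 ⊗ 7) ⊗ (4 ⊗ 10)) ⊕ ((4 ⊕ 2) ⊗ (8 ⊕ 4))) gives 6.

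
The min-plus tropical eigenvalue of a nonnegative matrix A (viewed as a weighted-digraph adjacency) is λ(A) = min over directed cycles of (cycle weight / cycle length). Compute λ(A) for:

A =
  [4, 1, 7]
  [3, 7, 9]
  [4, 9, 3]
λ(A) = 2

Enumerate directed cycles and compute their means (weight / length). Sample:
  cycle 0 → 0: weight = 4, length = 1, mean = 4/1 ≈ 4.000
  cycle 1 → 1: weight = 7, length = 1, mean = 7/1 ≈ 7.000
  cycle 2 → 2: weight = 3, length = 1, mean = 3/1 ≈ 3.000
  cycle 0 → 1 → 0: weight = 4, length = 2, mean = 4/2 ≈ 2.000
  cycle 0 → 2 → 0: weight = 11, length = 2, mean = 11/2 ≈ 5.500
  cycle 1 → 0 → 1: weight = 4, length = 2, mean = 4/2 ≈ 2.000
Minimum mean = 2.000, attained e.g. along the cycle 0 → 1 → 0 with weight 4 and length 2. So λ(A) = 4/2 = 2.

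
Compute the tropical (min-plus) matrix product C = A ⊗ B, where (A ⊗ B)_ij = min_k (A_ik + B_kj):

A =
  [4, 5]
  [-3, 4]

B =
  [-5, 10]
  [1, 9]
A ⊗ B =
  [-1, 14]
  [-8, 7]

Apply the min-plus product entry-by-entry:
  C[0][0] = min over k of (A[0][0] + B[0][0] = 4 + -5 = -1, A[0][1] + B[1][0] = 5 + 1 = 6) = -1 (attained at k = 0)
  C[0][1] = min over k of (A[0][0] + B[0][1] = 4 + 10 = 14, A[0][1] + B[1][1] = 5 + 9 = 14) = 14 (attained at k = 0)
  C[1][0] = min over k of (A[1][0] + B[0][0] = -3 + -5 = -8, A[1][1] + B[1][0] = 4 + 1 = 5) = -8 (attained at k = 0)
  C[1][1] = min over k of (A[1][0] + B[0][1] = -3 + 10 = 7, A[1][1] + B[1][1] = 4 + 9 = 13) = 7 (attained at k = 0)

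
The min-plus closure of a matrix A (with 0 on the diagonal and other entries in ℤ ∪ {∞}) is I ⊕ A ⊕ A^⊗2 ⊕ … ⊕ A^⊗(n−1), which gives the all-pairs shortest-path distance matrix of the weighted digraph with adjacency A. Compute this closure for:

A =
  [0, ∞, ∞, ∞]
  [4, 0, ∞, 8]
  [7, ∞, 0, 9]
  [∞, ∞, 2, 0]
Closure =
  [0, ∞, ∞, ∞]
  [4, 0, 10, 8]
  [7, ∞, 0, 9]
  [9, ∞, 2, 0]

This is the Floyd-Warshall all-pairs shortest-path computation. For each intermediate vertex k = 0, 1, …, 3, update dist[i][j] ← min(dist[i][j], dist[i][k] + dist[k][j]). The final matrix gives, for each (i, j), the minimum total weight of any directed path from i to j (possibly empty when i = j).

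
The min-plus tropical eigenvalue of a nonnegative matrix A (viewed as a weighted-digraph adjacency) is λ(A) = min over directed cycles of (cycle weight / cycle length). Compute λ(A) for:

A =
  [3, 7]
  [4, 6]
λ(A) = 3

Enumerate directed cycles and compute their means (weight / length). Sample:
  cycle 0 → 0: weight = 3, length = 1, mean = 3/1 ≈ 3.000
  cycle 1 → 1: weight = 6, length = 1, mean = 6/1 ≈ 6.000
  cycle 0 → 1 → 0: weight = 11, length = 2, mean = 11/2 ≈ 5.500
  cycle 1 → 0 → 1: weight = 11, length = 2, mean = 11/2 ≈ 5.500
Minimum mean = 3.000, attained e.g. along the cycle 0 → 0 with weight 3 and length 1. So λ(A) = 3/1 = 3.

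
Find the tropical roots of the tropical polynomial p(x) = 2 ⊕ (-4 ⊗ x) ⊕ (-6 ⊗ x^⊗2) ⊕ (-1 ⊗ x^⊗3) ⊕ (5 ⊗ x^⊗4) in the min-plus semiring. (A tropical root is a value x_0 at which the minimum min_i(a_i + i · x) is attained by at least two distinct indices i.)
Roots: {-6, -5, 2, 6}

Each tropical root is a break point of the lower envelope of the lines y = a_i + i · x (there are 5 lines, with slopes 0, 1, ..., 4). Only the lines that attain the minimum somewhere contribute to roots; other lines are dominated. Here the surviving (envelope) indices are i = 4, i = 3, i = 2, i = 1, i = 0.
Intersections between consecutive envelope lines give the roots: for adjacent envelope indices i < j the intersection is x = (a_i − a_j) / (j − i). Reading off the sorted break points: {-6, -5, 2, 6}.
Verification: at each break x_0, at least two indices attain the minimum of min_i(a_i + i · x_0).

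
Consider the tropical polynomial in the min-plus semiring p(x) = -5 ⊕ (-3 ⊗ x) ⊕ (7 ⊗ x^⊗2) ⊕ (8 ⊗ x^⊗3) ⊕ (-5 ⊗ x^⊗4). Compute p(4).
p(4) = -5

A tropical monomial a ⊗ x^⊗i evaluates to a + i · x. Evaluating each term at x = 4:
  Term 0 contributes -5 + 0 · 4 = -5
  Term 1 contributes -3 + 1 · 4 = 1
  Term 2 contributes 7 + 2 · 4 = 15
  Term 3 contributes 8 + 3 · 4 = 20
  Term 4 contributes -5 + 4 · 4 = 11
p(4) = ⊕ of these = min[-5, 1, 15, 20, 11] = -5.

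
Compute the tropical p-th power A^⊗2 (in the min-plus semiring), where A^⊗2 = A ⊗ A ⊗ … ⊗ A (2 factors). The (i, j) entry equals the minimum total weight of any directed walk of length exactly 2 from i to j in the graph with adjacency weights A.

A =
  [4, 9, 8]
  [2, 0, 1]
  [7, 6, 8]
A^⊗2 =
  [8, 9, 10]
  [2, 0, 1]
  [8, 6, 7]

Each entry (A^⊗2)_ij equals the minimum over all length-2 walks i = v_0 → v_1 → … → v_2 = j of Σ_t A[v_t][v_{t+1}]. For example, for (i, j) = (0, 2) we minimise over 3 possible intermediate vertex sequences; the minimum is 10, attained along the walk 0 → 1 → 2.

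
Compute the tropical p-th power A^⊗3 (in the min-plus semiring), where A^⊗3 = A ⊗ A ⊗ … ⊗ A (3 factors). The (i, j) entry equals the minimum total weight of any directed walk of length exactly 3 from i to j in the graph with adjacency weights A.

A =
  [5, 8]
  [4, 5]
A^⊗3 =
  [15, 18]
  [14, 15]

Each entry (A^⊗3)_ij equals the minimum over all length-3 walks i = v_0 → v_1 → … → v_3 = j of Σ_t A[v_t][v_{t+1}]. For example, for (i, j) = (0, 1) we minimise over 4 possible intermediate vertex sequences; the minimum is 18, attained along the walk 0 → 0 → 0 → 1.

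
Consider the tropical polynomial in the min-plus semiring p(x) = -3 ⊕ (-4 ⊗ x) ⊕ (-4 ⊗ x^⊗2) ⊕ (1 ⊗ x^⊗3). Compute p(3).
p(3) = -3

A tropical monomial a ⊗ x^⊗i evaluates to a + i · x. Evaluating each term at x = 3:
  Term 0 contributes -3 + 0 · 3 = -3
  Term 1 contributes -4 + 1 · 3 = -1
  Term 2 contributes -4 + 2 · 3 = 2
  Term 3 contributes 1 + 3 · 3 = 10
p(3) = ⊕ of these = min[-3, -1, 2, 10] = -3.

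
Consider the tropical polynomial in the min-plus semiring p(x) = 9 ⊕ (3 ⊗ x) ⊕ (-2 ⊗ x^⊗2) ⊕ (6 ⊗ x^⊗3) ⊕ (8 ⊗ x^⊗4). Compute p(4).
p(4) = 6

A tropical monomial a ⊗ x^⊗i evaluates to a + i · x. Evaluating each term at x = 4:
  Term 0 contributes 9 + 0 · 4 = 9
  Term 1 contributes 3 + 1 · 4 = 7
  Term 2 contributes -2 + 2 · 4 = 6
  Term 3 contributes 6 + 3 · 4 = 18
  Term 4 contributes 8 + 4 · 4 = 24
p(4) = ⊕ of these = min[9, 7, 6, 18, 24] = 6.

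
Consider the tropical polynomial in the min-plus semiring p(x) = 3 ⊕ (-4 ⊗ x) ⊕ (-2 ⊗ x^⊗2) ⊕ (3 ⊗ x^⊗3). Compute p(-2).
p(-2) = -6

A tropical monomial a ⊗ x^⊗i evaluates to a + i · x. Evaluating each term at x = -2:
  Term 0 contributes 3 + 0 · -2 = 3
  Term 1 contributes -4 + 1 · -2 = -6
  Term 2 contributes -2 + 2 · -2 = -6
  Term 3 contributes 3 + 3 · -2 = -3
p(-2) = ⊕ of these = min[3, -6, -6, -3] = -6.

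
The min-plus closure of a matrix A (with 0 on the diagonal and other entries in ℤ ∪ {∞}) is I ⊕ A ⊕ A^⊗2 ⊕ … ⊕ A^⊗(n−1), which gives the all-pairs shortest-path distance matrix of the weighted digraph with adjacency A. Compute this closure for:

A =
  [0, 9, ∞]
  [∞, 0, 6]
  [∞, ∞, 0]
Closure =
  [0, 9, 15]
  [∞, 0, 6]
  [∞, ∞, 0]

This is the Floyd-Warshall all-pairs shortest-path computation. For each intermediate vertex k = 0, 1, …, 2, update dist[i][j] ← min(dist[i][j], dist[i][k] + dist[k][j]). The final matrix gives, for each (i, j), the minimum total weight of any directed path from i to j (possibly empty when i = j).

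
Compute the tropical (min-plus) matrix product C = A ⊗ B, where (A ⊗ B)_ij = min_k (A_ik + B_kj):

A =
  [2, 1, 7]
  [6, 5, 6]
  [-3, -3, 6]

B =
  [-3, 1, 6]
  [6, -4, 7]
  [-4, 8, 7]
A ⊗ B =
  [-1, -3, 8]
  [2, 1, 12]
  [-6, -7, 3]

Apply the min-plus product entry-by-entry:
  C[0][0] = min over k of (A[0][0] + B[0][0] = 2 + -3 = -1, A[0][1] + B[1][0] = 1 + 6 = 7, A[0][2] + B[2][0] = 7 + -4 = 3) = -1 (attained at k = 0)
  C[0][1] = min over k of (A[0][0] + B[0][1] = 2 + 1 = 3, A[0][1] + B[1][1] = 1 + -4 = -3, A[0][2] + B[2][1] = 7 + 8 = 15) = -3 (attained at k = 1)
  C[0][2] = min over k of (A[0][0] + B[0][2] = 2 + 6 = 8, A[0][1] + B[1][2] = 1 + 7 = 8, A[0][2] + B[2][2] = 7 + 7 = 14) = 8 (attained at k = 0)
  C[1][0] = min over k of (A[1][0] + B[0][0] = 6 + -3 = 3, A[1][1] + B[1][0] = 5 + 6 = 11, A[1][2] + B[2][0] = 6 + -4 = 2) = 2 (attained at k = 2)
  C[1][1] = min over k of (A[1][0] + B[0][1] = 6 + 1 = 7, A[1][1] + B[1][1] = 5 + -4 = 1, A[1][2] + B[2][1] = 6 + 8 = 14) = 1 (attained at k = 1)
  C[1][2] = min over k of (A[1][0] + B[0][2] = 6 + 6 = 12, A[1][1] + B[1][2] = 5 + 7 = 12, A[1][2] + B[2][2] = 6 + 7 = 13) = 12 (attained at k = 0)
  C[2][0] = min over k of (A[2][0] + B[0][0] = -3 + -3 = -6, A[2][1] + B[1][0] = -3 + 6 = 3, A[2][2] + B[2][0] = 6 + -4 = 2) = -6 (attained at k = 0)
  C[2][1] = min over k of (A[2][0] + B[0][1] = -3 + 1 = -2, A[2][1] + B[1][1] = -3 + -4 = -7, A[2][2] + B[2][1] = 6 + 8 = 14) = -7 (attained at k = 1)
  C[2][2] = min over k of (A[2][0] + B[0][2] = -3 + 6 = 3, A[2][1] + B[1][2] = -3 + 7 = 4, A[2][2] + B[2][2] = 6 + 7 = 13) = 3 (attained at k = 0)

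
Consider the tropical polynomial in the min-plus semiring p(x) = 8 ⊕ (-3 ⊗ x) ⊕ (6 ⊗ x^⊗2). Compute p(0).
p(0) = -3

A tropical monomial a ⊗ x^⊗i evaluates to a + i · x. Evaluating each term at x = 0:
  Term 0 contributes 8 + 0 · 0 = 8
  Term 1 contributes -3 + 1 · 0 = -3
  Term 2 contributes 6 + 2 · 0 = 6
p(0) = ⊕ of these = min[8, -3, 6] = -3.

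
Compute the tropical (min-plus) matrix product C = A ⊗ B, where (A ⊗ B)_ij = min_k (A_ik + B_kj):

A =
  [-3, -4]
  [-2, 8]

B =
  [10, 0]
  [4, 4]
A ⊗ B =
  [0, -3]
  [8, -2]

Apply the min-plus product entry-by-entry:
  C[0][0] = min over k of (A[0][0] + B[0][0] = -3 + 10 = 7, A[0][1] + B[1][0] = -4 + 4 = 0) = 0 (attained at k = 1)
  C[0][1] = min over k of (A[0][0] + B[0][1] = -3 + 0 = -3, A[0][1] + B[1][1] = -4 + 4 = 0) = -3 (attained at k = 0)
  C[1][0] = min over k of (A[1][0] + B[0][0] = -2 + 10 = 8, A[1][1] + B[1][0] = 8 + 4 = 12) = 8 (attained at k = 0)
  C[1][1] = min over k of (A[1][0] + B[0][1] = -2 + 0 = -2, A[1][1] + B[1][1] = 8 + 4 = 12) = -2 (attained at k = 0)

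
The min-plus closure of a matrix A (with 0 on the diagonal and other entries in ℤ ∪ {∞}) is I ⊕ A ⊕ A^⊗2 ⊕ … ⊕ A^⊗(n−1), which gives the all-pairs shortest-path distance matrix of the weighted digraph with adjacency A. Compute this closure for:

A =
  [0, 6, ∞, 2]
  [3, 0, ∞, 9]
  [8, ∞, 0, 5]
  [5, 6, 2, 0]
Closure =
  [0, 6, 4, 2]
  [3, 0, 7, 5]
  [8, 11, 0, 5]
  [5, 6, 2, 0]

This is the Floyd-Warshall all-pairs shortest-path computation. For each intermediate vertex k = 0, 1, …, 3, update dist[i][j] ← min(dist[i][j], dist[i][k] + dist[k][j]). The final matrix gives, for each (i, j), the minimum total weight of any directed path from i to j (possibly empty when i = j).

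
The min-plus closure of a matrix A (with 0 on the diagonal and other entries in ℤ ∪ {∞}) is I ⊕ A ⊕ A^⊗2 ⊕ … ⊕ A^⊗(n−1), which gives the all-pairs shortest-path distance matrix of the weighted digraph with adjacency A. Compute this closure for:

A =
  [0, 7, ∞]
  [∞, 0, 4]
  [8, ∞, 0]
Closure =
  [0, 7, 11]
  [12, 0, 4]
  [8, 15, 0]

This is the Floyd-Warshall all-pairs shortest-path computation. For each intermediate vertex k = 0, 1, …, 2, update dist[i][j] ← min(dist[i][j], dist[i][k] + dist[k][j]). The final matrix gives, for each (i, j), the minimum total weight of any directed path from i to j (possibly empty when i = j).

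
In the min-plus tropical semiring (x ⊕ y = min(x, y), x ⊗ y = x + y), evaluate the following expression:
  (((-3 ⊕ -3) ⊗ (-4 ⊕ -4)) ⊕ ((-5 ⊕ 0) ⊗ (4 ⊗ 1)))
(((-3 ⊕ -3) ⊗ (-4 ⊕ -4)) ⊕ ((-5 ⊕ 0) ⊗ (4 ⊗ 1))) = -7

Expand innermost to outermost. Recall ⊕ takes the minimum of its arguments and ⊗ takes their sum. Working out the expression (((-3 ⊕ -3) ⊗ (-4 ⊕ -4)) ⊕ ((-5 ⊕ 0) ⊗ (4 ⊗ 1))) gives -7.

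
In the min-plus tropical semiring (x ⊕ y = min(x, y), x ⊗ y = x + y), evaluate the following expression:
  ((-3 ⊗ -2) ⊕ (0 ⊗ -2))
((-3 ⊗ -2) ⊕ (0 ⊗ -2)) = -5

Expand innermost to outermost. Recall ⊕ takes the minimum of its arguments and ⊗ takes their sum. Working out the expression ((-3 ⊗ -2) ⊕ (0 ⊗ -2)) gives -5.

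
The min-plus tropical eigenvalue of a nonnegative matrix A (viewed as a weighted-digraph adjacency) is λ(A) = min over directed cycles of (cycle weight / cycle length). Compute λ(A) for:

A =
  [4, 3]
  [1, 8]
λ(A) = 2

Enumerate directed cycles and compute their means (weight / length). Sample:
  cycle 0 → 0: weight = 4, length = 1, mean = 4/1 ≈ 4.000
  cycle 1 → 1: weight = 8, length = 1, mean = 8/1 ≈ 8.000
  cycle 0 → 1 → 0: weight = 4, length = 2, mean = 4/2 ≈ 2.000
  cycle 1 → 0 → 1: weight = 4, length = 2, mean = 4/2 ≈ 2.000
Minimum mean = 2.000, attained e.g. along the cycle 0 → 1 → 0 with weight 4 and length 2. So λ(A) = 4/2 = 2.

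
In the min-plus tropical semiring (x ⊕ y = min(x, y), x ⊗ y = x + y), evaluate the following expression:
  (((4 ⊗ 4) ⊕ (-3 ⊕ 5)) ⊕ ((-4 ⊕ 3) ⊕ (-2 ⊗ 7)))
(((4 ⊗ 4) ⊕ (-3 ⊕ 5)) ⊕ ((-4 ⊕ 3) ⊕ (-2 ⊗ 7))) = -4

Expand innermost to outermost. Recall ⊕ takes the minimum of its arguments and ⊗ takes their sum. Working out the expression (((4 ⊗ 4) ⊕ (-3 ⊕ 5)) ⊕ ((-4 ⊕ 3) ⊕ (-2 ⊗ 7))) gives -4.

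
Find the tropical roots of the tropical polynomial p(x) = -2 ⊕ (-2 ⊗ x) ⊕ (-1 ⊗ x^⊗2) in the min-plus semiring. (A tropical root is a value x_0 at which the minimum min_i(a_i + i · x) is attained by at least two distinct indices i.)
Roots: {-1, 0}

Each tropical root is a break point of the lower envelope of the lines y = a_i + i · x (there are 3 lines, with slopes 0, 1, ..., 2). Only the lines that attain the minimum somewhere contribute to roots; other lines are dominated. Here the surviving (envelope) indices are i = 2, i = 1, i = 0.
Intersections between consecutive envelope lines give the roots: for adjacent envelope indices i < j the intersection is x = (a_i − a_j) / (j − i). Reading off the sorted break points: {-1, 0}.
Verification: at each break x_0, at least two indices attain the minimum of min_i(a_i + i · x_0).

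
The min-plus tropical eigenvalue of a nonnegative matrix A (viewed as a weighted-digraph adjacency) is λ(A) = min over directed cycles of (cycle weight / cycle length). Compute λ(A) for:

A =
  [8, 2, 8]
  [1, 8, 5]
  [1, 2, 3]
λ(A) = 3/2

Enumerate directed cycles and compute their means (weight / length). Sample:
  cycle 0 → 0: weight = 8, length = 1, mean = 8/1 ≈ 8.000
  cycle 1 → 1: weight = 8, length = 1, mean = 8/1 ≈ 8.000
  cycle 2 → 2: weight = 3, length = 1, mean = 3/1 ≈ 3.000
  cycle 0 → 1 → 0: weight = 3, length = 2, mean = 3/2 ≈ 1.500
  cycle 0 → 2 → 0: weight = 9, length = 2, mean = 9/2 ≈ 4.500
  cycle 1 → 0 → 1: weight = 3, length = 2, mean = 3/2 ≈ 1.500
Minimum mean = 1.500, attained e.g. along the cycle 0 → 1 → 0 with weight 3 and length 2. So λ(A) = 3/2 = 3/2.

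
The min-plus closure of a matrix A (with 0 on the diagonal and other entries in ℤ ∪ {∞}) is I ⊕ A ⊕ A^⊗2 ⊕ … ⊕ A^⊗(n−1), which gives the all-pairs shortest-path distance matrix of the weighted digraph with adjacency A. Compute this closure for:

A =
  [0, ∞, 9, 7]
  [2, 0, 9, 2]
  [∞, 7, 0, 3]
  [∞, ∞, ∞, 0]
Closure =
  [0, 16, 9, 7]
  [2, 0, 9, 2]
  [9, 7, 0, 3]
  [∞, ∞, ∞, 0]

This is the Floyd-Warshall all-pairs shortest-path computation. For each intermediate vertex k = 0, 1, …, 3, update dist[i][j] ← min(dist[i][j], dist[i][k] + dist[k][j]). The final matrix gives, for each (i, j), the minimum total weight of any directed path from i to j (possibly empty when i = j).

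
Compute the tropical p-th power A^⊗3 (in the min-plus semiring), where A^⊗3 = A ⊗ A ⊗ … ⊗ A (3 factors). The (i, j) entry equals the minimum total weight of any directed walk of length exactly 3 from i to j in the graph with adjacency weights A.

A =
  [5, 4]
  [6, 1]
A^⊗3 =
  [11, 6]
  [8, 3]

Each entry (A^⊗3)_ij equals the minimum over all length-3 walks i = v_0 → v_1 → … → v_3 = j of Σ_t A[v_t][v_{t+1}]. For example, for (i, j) = (0, 1) we minimise over 4 possible intermediate vertex sequences; the minimum is 6, attained along the walk 0 → 1 → 1 → 1.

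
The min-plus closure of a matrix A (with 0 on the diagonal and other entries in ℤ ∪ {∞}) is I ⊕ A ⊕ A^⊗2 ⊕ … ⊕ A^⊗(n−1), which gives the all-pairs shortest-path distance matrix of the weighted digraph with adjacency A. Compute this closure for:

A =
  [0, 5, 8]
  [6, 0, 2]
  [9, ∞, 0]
Closure =
  [0, 5, 7]
  [6, 0, 2]
  [9, 14, 0]

This is the Floyd-Warshall all-pairs shortest-path computation. For each intermediate vertex k = 0, 1, …, 2, update dist[i][j] ← min(dist[i][j], dist[i][k] + dist[k][j]). The final matrix gives, for each (i, j), the minimum total weight of any directed path from i to j (possibly empty when i = j).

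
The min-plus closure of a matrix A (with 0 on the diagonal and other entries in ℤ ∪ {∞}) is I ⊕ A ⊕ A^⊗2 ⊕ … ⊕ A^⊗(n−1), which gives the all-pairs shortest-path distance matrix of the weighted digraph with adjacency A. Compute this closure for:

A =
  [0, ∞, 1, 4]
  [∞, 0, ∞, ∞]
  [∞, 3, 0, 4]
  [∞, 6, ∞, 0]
Closure =
  [0, 4, 1, 4]
  [∞, 0, ∞, ∞]
  [∞, 3, 0, 4]
  [∞, 6, ∞, 0]

This is the Floyd-Warshall all-pairs shortest-path computation. For each intermediate vertex k = 0, 1, …, 3, update dist[i][j] ← min(dist[i][j], dist[i][k] + dist[k][j]). The final matrix gives, for each (i, j), the minimum total weight of any directed path from i to j (possibly empty when i = j).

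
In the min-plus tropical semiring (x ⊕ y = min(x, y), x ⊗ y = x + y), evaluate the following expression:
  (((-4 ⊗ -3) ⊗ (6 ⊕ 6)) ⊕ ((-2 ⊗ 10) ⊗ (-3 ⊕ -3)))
(((-4 ⊗ -3) ⊗ (6 ⊕ 6)) ⊕ ((-2 ⊗ 10) ⊗ (-3 ⊕ -3))) = -1

Expand innermost to outermost. Recall ⊕ takes the minimum of its arguments and ⊗ takes their sum. Working out the expression (((-4 ⊗ -3) ⊗ (6 ⊕ 6)) ⊕ ((-2 ⊗ 10) ⊗ (-3 ⊕ -3))) gives -1.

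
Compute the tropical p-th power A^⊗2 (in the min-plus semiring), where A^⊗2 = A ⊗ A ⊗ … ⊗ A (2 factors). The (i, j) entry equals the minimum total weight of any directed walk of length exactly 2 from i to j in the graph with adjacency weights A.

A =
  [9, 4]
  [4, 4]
A^⊗2 =
  [8, 8]
  [8, 8]

Each entry (A^⊗2)_ij equals the minimum over all length-2 walks i = v_0 → v_1 → … → v_2 = j of Σ_t A[v_t][v_{t+1}]. For example, for (i, j) = (0, 1) we minimise over 2 possible intermediate vertex sequences; the minimum is 8, attained along the walk 0 → 1 → 1.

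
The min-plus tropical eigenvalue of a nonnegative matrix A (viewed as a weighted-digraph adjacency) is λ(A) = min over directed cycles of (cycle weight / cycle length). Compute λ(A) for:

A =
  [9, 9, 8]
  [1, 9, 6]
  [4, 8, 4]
λ(A) = 4

Enumerate directed cycles and compute their means (weight / length). Sample:
  cycle 0 → 0: weight = 9, length = 1, mean = 9/1 ≈ 9.000
  cycle 1 → 1: weight = 9, length = 1, mean = 9/1 ≈ 9.000
  cycle 2 → 2: weight = 4, length = 1, mean = 4/1 ≈ 4.000
  cycle 0 → 1 → 0: weight = 10, length = 2, mean = 10/2 ≈ 5.000
  cycle 0 → 2 → 0: weight = 12, length = 2, mean = 12/2 ≈ 6.000
  cycle 1 → 0 → 1: weight = 10, length = 2, mean = 10/2 ≈ 5.000
Minimum mean = 4.000, attained e.g. along the cycle 2 → 2 with weight 4 and length 1. So λ(A) = 4/1 = 4.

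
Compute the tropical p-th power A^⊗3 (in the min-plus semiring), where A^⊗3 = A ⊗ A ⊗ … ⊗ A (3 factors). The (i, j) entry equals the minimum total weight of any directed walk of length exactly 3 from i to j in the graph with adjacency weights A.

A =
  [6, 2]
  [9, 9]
A^⊗3 =
  [17, 13]
  [20, 17]

Each entry (A^⊗3)_ij equals the minimum over all length-3 walks i = v_0 → v_1 → … → v_3 = j of Σ_t A[v_t][v_{t+1}]. For example, for (i, j) = (0, 1) we minimise over 4 possible intermediate vertex sequences; the minimum is 13, attained along the walk 0 → 1 → 0 → 1.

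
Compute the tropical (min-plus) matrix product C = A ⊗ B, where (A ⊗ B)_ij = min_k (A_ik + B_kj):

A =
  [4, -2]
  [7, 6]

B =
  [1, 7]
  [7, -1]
A ⊗ B =
  [5, -3]
  [8, 5]

Apply the min-plus product entry-by-entry:
  C[0][0] = min over k of (A[0][0] + B[0][0] = 4 + 1 = 5, A[0][1] + B[1][0] = -2 + 7 = 5) = 5 (attained at k = 0)
  C[0][1] = min over k of (A[0][0] + B[0][1] = 4 + 7 = 11, A[0][1] + B[1][1] = -2 + -1 = -3) = -3 (attained at k = 1)
  C[1][0] = min over k of (A[1][0] + B[0][0] = 7 + 1 = 8, A[1][1] + B[1][0] = 6 + 7 = 13) = 8 (attained at k = 0)
  C[1][1] = min over k of (A[1][0] + B[0][1] = 7 + 7 = 14, A[1][1] + B[1][1] = 6 + -1 = 5) = 5 (attained at k = 1)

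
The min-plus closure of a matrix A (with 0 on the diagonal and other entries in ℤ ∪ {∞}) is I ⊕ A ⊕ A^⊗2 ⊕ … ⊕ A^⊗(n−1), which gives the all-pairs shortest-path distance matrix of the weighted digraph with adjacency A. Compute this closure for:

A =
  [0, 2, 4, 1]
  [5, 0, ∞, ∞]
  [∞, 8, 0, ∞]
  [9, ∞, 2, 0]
Closure =
  [0, 2, 3, 1]
  [5, 0, 8, 6]
  [13, 8, 0, 14]
  [9, 10, 2, 0]

This is the Floyd-Warshall all-pairs shortest-path computation. For each intermediate vertex k = 0, 1, …, 3, update dist[i][j] ← min(dist[i][j], dist[i][k] + dist[k][j]). The final matrix gives, for each (i, j), the minimum total weight of any directed path from i to j (possibly empty when i = j).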